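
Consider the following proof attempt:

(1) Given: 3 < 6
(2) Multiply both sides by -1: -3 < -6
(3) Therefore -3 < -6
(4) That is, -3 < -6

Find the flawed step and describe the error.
Step 2: Multiply both sides by -1: -3 < -6

Step 2 multiplies both sides by -1 but fails to reverse the inequality sign. When multiplying (or dividing) an inequality by a negative number, the direction must be reversed. Since 3 < 6, we should get -3 > -6, i.e., -3 > -6.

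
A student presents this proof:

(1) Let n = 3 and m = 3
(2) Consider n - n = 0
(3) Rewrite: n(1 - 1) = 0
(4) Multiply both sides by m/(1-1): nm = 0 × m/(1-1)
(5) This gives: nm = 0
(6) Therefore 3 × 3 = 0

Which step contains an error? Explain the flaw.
Step 4: Multiply both sides by m/(1-1): nm = 0 × m/(1-1)

Step 4 multiplies both sides by m/(1-1). However, 1-1 = 0, so this is multiplication by m/0, which is undefined. We cannot multiply by an undefined expression.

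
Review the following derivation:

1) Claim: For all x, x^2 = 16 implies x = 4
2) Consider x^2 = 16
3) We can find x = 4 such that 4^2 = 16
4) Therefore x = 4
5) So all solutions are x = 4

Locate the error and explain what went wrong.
Step 4: Therefore x = 4

Step 4 incorrectly concludes that x = 4 is the only solution. The proof shows that x = 4 is A solution (existence), but does not show it is the ONLY solution (uniqueness). In fact, x = -4 is also a solution since (-4)^2 = 16. Finding one solution doesn't prove there are no others.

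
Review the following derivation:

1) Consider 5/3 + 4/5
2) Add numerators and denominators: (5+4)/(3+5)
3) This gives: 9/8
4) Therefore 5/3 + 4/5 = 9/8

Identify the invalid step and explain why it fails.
Step 2: Add numerators and denominators: (5+4)/(3+5)

Step 2 incorrectly adds fractions by separately adding numerators and denominators. This is wrong. The correct method requires a common denominator: 5/3 + 4/5 = (5×5 + 4×3)/(3×5) = 37/15 = 37/15. The method used gives 9/8, which is different.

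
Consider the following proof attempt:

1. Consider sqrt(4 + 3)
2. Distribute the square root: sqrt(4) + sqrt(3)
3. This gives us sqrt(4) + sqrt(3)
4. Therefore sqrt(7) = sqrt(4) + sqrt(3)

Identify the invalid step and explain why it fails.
Step 2: Distribute the square root: sqrt(4) + sqrt(3)

Step 2 incorrectly 'distributes' the square root over addition. The square root function does not distribute: sqrt(a + b) ≠ sqrt(a) + sqrt(b). In fact, sqrt(4 + 3) = sqrt(7) ≈ 2.6458, while sqrt(4) + sqrt(3) ≈ 3.7321.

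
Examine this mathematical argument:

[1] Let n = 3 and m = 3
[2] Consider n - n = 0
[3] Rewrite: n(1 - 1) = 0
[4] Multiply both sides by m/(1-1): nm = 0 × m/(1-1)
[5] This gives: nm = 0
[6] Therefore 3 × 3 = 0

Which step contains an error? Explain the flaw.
Step 4: Multiply both sides by m/(1-1): nm = 0 × m/(1-1)

Step 4 multiplies both sides by m/(1-1). However, 1-1 = 0, so this is multiplication by m/0, which is undefined. We cannot multiply by an undefined expression.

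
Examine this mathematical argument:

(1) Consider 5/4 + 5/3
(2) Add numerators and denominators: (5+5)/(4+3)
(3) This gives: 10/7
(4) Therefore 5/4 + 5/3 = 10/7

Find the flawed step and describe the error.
Step 2: Add numerators and denominators: (5+5)/(4+3)

Step 2 incorrectly adds fractions by separately adding numerators and denominators. This is wrong. The correct method requires a common denominator: 5/4 + 5/3 = (5×3 + 5×4)/(4×3) = 35/12 = 35/12. The method used gives 10/7, which is different.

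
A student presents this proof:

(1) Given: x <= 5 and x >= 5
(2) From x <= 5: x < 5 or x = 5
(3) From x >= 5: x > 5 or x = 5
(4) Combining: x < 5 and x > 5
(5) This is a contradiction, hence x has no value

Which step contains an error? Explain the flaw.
Step 4: Combining: x < 5 and x > 5

Step 4 incorrectly combines the conditions. From x <= 5 and x >= 5, the intersection is x = 5. The error treats the 'or' cases as 'and' requirements. The correct conclusion is that x = 5 is the unique solution, not that no solution exists.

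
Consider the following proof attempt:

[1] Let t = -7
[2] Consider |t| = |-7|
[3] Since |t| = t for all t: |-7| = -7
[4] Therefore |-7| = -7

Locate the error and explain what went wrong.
Step 3: Since |t| = t for all t: |-7| = -7

Step 3 incorrectly states that |t| = t for all t. The correct definition is |t| = t when t >= 0, and |t| = -t when t < 0. Since -7 < 0, we have |-7| = -(-7) = 7, not -7.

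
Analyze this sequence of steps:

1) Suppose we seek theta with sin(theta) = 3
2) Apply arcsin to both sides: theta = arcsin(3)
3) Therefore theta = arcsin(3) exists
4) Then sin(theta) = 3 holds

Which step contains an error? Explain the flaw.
Step 2: Apply arcsin to both sides: theta = arcsin(3)

Step 2 applies arcsin to 3. However, arcsin(x) is only defined for x in [-1, 1] because sin(theta) can only produce values in that range. Since |3| > 1, arcsin(3) is undefined. There is no angle whose sine equals 3.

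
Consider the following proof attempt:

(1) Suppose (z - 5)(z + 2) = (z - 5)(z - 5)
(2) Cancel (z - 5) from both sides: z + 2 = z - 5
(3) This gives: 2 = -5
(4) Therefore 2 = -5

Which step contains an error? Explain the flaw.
Step 2: Cancel (z - 5) from both sides: z + 2 = z - 5

Step 2 cancels (z - 5) from both sides. This is only valid if (z - 5) ≠ 0, i.e., z ≠ 5. When z = 5, both sides equal zero regardless of the other factors. The correct approach requires considering z = 5 as a separate case.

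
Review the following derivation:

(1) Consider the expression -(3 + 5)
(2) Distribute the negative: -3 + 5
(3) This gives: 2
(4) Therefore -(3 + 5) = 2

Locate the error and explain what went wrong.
Step 2: Distribute the negative: -3 + 5

Step 2 incorrectly distributes the negative sign. The correct distribution is -(3 + 5) = -3 - 5 = -8. The negative must be applied to both terms, not just the first. The error treats -(3 + 5) as -3 + 5, which equals 2 instead of -8.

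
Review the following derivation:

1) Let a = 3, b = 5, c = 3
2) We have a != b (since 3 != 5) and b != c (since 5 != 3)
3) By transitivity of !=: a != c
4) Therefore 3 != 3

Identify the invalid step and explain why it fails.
Step 3: By transitivity of !=: a != c

Step 3 incorrectly applies transitivity to the '!=' relation. Transitivity states: if a R b and b R c, then a R c. However, '!=' is not transitive. Counterexample: 3 != 5 and 5 != 3, but 3 = 3 (both equal 3). Transitivity holds for relations like <, <=, =, but not for !=.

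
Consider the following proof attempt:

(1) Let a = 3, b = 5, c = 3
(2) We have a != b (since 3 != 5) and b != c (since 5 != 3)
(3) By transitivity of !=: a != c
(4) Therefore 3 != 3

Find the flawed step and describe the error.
Step 3: By transitivity of !=: a != c

Step 3 incorrectly applies transitivity to the '!=' relation. Transitivity states: if a R b and b R c, then a R c. However, '!=' is not transitive. Counterexample: 3 != 5 and 5 != 3, but 3 = 3 (both equal 3). Transitivity holds for relations like <, <=, =, but not for !=.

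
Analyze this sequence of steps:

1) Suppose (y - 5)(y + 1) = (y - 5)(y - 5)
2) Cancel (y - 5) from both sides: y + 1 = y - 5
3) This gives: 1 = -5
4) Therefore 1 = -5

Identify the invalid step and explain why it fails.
Step 2: Cancel (y - 5) from both sides: y + 1 = y - 5

Step 2 cancels (y - 5) from both sides. This is only valid if (y - 5) ≠ 0, i.e., y ≠ 5. When y = 5, both sides equal zero regardless of the other factors. The correct approach requires considering y = 5 as a separate case.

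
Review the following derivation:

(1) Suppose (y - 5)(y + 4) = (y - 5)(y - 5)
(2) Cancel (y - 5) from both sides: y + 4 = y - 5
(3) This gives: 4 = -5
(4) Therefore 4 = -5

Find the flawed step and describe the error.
Step 2: Cancel (y - 5) from both sides: y + 4 = y - 5

Step 2 cancels (y - 5) from both sides. This is only valid if (y - 5) ≠ 0, i.e., y ≠ 5. When y = 5, both sides equal zero regardless of the other factors. The correct approach requires considering y = 5 as a separate case.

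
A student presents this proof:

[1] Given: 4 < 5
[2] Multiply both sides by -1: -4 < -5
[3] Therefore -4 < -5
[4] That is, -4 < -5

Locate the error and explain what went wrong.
Step 2: Multiply both sides by -1: -4 < -5

Step 2 multiplies both sides by -1 but fails to reverse the inequality sign. When multiplying (or dividing) an inequality by a negative number, the direction must be reversed. Since 4 < 5, we should get -4 > -5, i.e., -4 > -5.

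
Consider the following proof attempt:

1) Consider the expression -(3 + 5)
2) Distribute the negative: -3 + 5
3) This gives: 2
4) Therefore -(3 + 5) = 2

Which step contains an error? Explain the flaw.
Step 2: Distribute the negative: -3 + 5

Step 2 incorrectly distributes the negative sign. The correct distribution is -(3 + 5) = -3 - 5 = -8. The negative must be applied to both terms, not just the first. The error treats -(3 + 5) as -3 + 5, which equals 2 instead of -8.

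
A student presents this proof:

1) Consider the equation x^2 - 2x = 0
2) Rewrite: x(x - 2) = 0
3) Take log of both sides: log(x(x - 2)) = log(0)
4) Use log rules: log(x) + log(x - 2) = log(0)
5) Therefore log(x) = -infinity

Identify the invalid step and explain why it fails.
Step 3: Take log of both sides: log(x(x - 2)) = log(0)

Step 3 takes the logarithm of both sides, resulting in log(0) on the right side. The logarithm is only defined for positive numbers; log(0) is undefined (approaches negative infinity). This operation is invalid.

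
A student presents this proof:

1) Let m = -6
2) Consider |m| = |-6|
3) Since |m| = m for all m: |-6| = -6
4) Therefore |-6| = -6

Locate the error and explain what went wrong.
Step 3: Since |m| = m for all m: |-6| = -6

Step 3 incorrectly states that |m| = m for all m. The correct definition is |m| = m when m >= 0, and |m| = -m when m < 0. Since -6 < 0, we have |-6| = -(-6) = 6, not -6.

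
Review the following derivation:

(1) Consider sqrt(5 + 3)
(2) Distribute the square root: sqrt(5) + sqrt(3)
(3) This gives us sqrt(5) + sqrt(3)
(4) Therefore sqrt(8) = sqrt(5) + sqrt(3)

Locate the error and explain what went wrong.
Step 2: Distribute the square root: sqrt(5) + sqrt(3)

Step 2 incorrectly 'distributes' the square root over addition. The square root function does not distribute: sqrt(a + b) ≠ sqrt(a) + sqrt(b). In fact, sqrt(5 + 3) = sqrt(8) ≈ 2.8284, while sqrt(5) + sqrt(3) ≈ 3.9681.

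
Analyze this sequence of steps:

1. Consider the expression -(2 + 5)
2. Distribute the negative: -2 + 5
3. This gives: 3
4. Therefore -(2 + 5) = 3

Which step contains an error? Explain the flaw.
Step 2: Distribute the negative: -2 + 5

Step 2 incorrectly distributes the negative sign. The correct distribution is -(2 + 5) = -2 - 5 = -7. The negative must be applied to both terms, not just the first. The error treats -(2 + 5) as -2 + 5, which equals 3 instead of -7.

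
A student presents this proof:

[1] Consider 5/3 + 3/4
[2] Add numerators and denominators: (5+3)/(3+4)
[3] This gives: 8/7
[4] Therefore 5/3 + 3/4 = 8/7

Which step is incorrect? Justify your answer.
Step 2: Add numerators and denominators: (5+3)/(3+4)

Step 2 incorrectly adds fractions by separately adding numerators and denominators. This is wrong. The correct method requires a common denominator: 5/3 + 3/4 = (5×4 + 3×3)/(3×4) = 29/12 = 29/12. The method used gives 8/7, which is different.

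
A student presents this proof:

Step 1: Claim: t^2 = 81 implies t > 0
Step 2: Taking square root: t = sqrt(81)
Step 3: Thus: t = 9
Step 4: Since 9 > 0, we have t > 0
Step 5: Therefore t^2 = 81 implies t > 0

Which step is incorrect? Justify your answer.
Step 2: Taking square root: t = sqrt(81)

Step 2 takes the square root and assumes the positive root only. The equation t^2 = 81 actually has two solutions: t = 9 and t = -9. The proof silently assumes t > 0 without justification, then uses this assumption to conclude t > 0, which is circular. The counterexample t = -9 shows the claim is false.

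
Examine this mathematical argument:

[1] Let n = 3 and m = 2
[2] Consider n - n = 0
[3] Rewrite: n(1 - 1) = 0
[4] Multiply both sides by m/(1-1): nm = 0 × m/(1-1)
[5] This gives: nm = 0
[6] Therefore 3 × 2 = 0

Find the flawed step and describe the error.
Step 4: Multiply both sides by m/(1-1): nm = 0 × m/(1-1)

Step 4 multiplies both sides by m/(1-1). However, 1-1 = 0, so this is multiplication by m/0, which is undefined. We cannot multiply by an undefined expression.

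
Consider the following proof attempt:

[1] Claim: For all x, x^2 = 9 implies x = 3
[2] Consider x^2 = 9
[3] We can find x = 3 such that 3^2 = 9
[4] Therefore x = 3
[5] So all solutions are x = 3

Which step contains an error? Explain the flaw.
Step 4: Therefore x = 3

Step 4 incorrectly concludes that x = 3 is the only solution. The proof shows that x = 3 is A solution (existence), but does not show it is the ONLY solution (uniqueness). In fact, x = -3 is also a solution since (-3)^2 = 9. Finding one solution doesn't prove there are no others.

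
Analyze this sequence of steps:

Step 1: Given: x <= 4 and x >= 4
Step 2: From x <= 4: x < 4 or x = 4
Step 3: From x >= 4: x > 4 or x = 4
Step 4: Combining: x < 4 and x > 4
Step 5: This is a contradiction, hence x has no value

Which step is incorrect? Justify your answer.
Step 4: Combining: x < 4 and x > 4

Step 4 incorrectly combines the conditions. From x <= 4 and x >= 4, the intersection is x = 4. The error treats the 'or' cases as 'and' requirements. The correct conclusion is that x = 4 is the unique solution, not that no solution exists.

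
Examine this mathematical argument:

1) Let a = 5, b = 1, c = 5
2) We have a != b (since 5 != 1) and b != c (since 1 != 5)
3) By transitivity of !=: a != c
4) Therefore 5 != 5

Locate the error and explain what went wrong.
Step 3: By transitivity of !=: a != c

Step 3 incorrectly applies transitivity to the '!=' relation. Transitivity states: if a R b and b R c, then a R c. However, '!=' is not transitive. Counterexample: 5 != 1 and 1 != 5, but 5 = 5 (both equal 5). Transitivity holds for relations like <, <=, =, but not for !=.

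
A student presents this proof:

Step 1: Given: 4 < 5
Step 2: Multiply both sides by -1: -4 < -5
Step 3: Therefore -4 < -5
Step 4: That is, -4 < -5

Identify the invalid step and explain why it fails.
Step 2: Multiply both sides by -1: -4 < -5

Step 2 multiplies both sides by -1 but fails to reverse the inequality sign. When multiplying (or dividing) an inequality by a negative number, the direction must be reversed. Since 4 < 5, we should get -4 > -5, i.e., -4 > -5.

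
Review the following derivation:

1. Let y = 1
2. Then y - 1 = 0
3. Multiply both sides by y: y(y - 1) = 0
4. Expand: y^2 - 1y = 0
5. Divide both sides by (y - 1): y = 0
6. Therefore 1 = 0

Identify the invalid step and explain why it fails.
Step 5: Divide both sides by (y - 1): y = 0

Step 5 divides both sides by (y - 1). However, since y = 1, we have (y - 1) = 0. Division by zero is undefined, making this step invalid.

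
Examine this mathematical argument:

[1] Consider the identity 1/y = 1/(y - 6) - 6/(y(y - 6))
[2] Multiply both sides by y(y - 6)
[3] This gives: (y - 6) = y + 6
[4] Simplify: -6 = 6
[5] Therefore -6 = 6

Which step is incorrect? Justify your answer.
Step 3: This gives: (y - 6) = y + 6

Step 3 makes a sign error when clearing denominators. Multiplying -6/(y(y - 6)) by y(y - 6) gives -6, not +6. The correct result is (y - 6) = y - 6, which is trivially true, not (y - 6) = y + 6. (Step 1 is a valid identity: 1/(y - 6) - 6/(y(y - 6)) = (y - 6)/(y(y - 6)) = 1/y.)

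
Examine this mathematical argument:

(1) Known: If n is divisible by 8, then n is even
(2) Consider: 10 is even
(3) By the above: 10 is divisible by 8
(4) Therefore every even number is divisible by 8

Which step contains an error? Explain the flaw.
Step 3: By the above: 10 is divisible by 8

Step 3 commits the fallacy of affirming the consequent. The known fact 'divisible by 8 → even' does NOT imply 'even → divisible by 8'. That would be the converse, which is false. For example, 10 is even but 10 ÷ 8 = 1.25, which is not an integer.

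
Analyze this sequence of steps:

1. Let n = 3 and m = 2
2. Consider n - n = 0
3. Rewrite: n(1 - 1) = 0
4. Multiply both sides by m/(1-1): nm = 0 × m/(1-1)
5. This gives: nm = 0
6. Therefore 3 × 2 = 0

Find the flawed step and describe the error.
Step 4: Multiply both sides by m/(1-1): nm = 0 × m/(1-1)

Step 4 multiplies both sides by m/(1-1). However, 1-1 = 0, so this is multiplication by m/0, which is undefined. We cannot multiply by an undefined expression.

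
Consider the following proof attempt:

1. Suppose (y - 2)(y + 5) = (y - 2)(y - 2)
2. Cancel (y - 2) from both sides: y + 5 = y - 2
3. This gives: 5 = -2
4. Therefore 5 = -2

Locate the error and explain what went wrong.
Step 2: Cancel (y - 2) from both sides: y + 5 = y - 2

Step 2 cancels (y - 2) from both sides. This is only valid if (y - 2) ≠ 0, i.e., y ≠ 2. When y = 2, both sides equal zero regardless of the other factors. The correct approach requires considering y = 2 as a separate case.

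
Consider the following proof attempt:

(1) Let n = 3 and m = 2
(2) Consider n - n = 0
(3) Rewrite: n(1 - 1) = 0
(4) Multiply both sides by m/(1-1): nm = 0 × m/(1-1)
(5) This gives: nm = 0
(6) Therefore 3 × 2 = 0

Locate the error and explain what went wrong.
Step 4: Multiply both sides by m/(1-1): nm = 0 × m/(1-1)

Step 4 multiplies both sides by m/(1-1). However, 1-1 = 0, so this is multiplication by m/0, which is undefined. We cannot multiply by an undefined expression.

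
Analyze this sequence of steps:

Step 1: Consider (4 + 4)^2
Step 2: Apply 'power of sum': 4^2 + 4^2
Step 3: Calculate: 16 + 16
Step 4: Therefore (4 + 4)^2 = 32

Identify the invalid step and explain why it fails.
Step 2: Apply 'power of sum': 4^2 + 4^2

Step 2 incorrectly applies a non-existent rule '(a+b)^n = a^n + b^n'. This is false in general. The correct expansion uses the binomial theorem. The actual value is (4 + 4)^2 = 8^2 = 64, not 32.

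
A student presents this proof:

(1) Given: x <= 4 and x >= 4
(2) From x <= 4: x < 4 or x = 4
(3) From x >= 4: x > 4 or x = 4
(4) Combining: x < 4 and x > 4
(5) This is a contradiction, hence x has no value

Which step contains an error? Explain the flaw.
Step 4: Combining: x < 4 and x > 4

Step 4 incorrectly combines the conditions. From x <= 4 and x >= 4, the intersection is x = 4. The error treats the 'or' cases as 'and' requirements. The correct conclusion is that x = 4 is the unique solution, not that no solution exists.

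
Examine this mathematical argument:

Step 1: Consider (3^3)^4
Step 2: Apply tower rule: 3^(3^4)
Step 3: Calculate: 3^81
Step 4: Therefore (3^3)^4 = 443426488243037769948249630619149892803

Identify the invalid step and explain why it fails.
Step 2: Apply tower rule: 3^(3^4)

Step 2 incorrectly states that (a^b)^c = a^(b^c). The correct rule is (a^b)^c = a^(b×c). The actual value is (3^3)^4 = 3^12 = 531441, not 3^81 = 443426488243037769948249630619149892803.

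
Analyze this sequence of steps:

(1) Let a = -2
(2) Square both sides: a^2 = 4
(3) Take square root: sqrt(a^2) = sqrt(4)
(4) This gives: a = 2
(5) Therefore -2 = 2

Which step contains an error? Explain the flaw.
Step 4: This gives: a = 2

Step 4 incorrectly states that sqrt(a^2) = a. The correct identity is sqrt(a^2) = |a|. Since a = -2 < 0, we have sqrt(a^2) = |-2| = 2, not a = -2.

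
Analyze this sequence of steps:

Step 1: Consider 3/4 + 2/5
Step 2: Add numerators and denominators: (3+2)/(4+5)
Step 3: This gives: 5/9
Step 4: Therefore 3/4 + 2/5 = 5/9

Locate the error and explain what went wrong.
Step 2: Add numerators and denominators: (3+2)/(4+5)

Step 2 incorrectly adds fractions by separately adding numerators and denominators. This is wrong. The correct method requires a common denominator: 3/4 + 2/5 = (3×5 + 2×4)/(4×5) = 23/20 = 23/20. The method used gives 5/9, which is different.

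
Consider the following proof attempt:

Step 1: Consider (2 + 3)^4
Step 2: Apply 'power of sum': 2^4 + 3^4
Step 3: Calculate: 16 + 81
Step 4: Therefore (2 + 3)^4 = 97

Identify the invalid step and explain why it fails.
Step 2: Apply 'power of sum': 2^4 + 3^4

Step 2 incorrectly applies a non-existent rule '(a+b)^n = a^n + b^n'. This is false in general. The correct expansion uses the binomial theorem. The actual value is (2 + 3)^4 = 5^4 = 625, not 97.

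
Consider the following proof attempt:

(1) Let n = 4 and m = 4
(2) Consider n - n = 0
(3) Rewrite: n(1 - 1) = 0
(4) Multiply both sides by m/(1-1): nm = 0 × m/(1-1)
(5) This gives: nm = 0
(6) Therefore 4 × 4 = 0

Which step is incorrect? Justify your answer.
Step 4: Multiply both sides by m/(1-1): nm = 0 × m/(1-1)

Step 4 multiplies both sides by m/(1-1). However, 1-1 = 0, so this is multiplication by m/0, which is undefined. We cannot multiply by an undefined expression.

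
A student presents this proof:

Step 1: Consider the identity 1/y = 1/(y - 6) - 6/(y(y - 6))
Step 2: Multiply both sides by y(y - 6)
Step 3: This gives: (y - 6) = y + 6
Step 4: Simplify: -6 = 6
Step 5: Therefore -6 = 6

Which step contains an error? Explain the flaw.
Step 3: This gives: (y - 6) = y + 6

Step 3 makes a sign error when clearing denominators. Multiplying -6/(y(y - 6)) by y(y - 6) gives -6, not +6. The correct result is (y - 6) = y - 6, which is trivially true, not (y - 6) = y + 6. (Step 1 is a valid identity: 1/(y - 6) - 6/(y(y - 6)) = (y - 6)/(y(y - 6)) = 1/y.)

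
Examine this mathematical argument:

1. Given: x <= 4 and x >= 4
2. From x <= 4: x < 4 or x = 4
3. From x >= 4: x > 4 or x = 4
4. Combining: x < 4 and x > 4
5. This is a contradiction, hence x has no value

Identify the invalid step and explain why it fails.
Step 4: Combining: x < 4 and x > 4

Step 4 incorrectly combines the conditions. From x <= 4 and x >= 4, the intersection is x = 4. The error treats the 'or' cases as 'and' requirements. The correct conclusion is that x = 4 is the unique solution, not that no solution exists.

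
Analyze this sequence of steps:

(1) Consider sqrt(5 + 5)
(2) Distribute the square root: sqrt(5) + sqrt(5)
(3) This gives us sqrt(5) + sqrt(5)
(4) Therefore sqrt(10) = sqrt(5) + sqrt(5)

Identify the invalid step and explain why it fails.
Step 2: Distribute the square root: sqrt(5) + sqrt(5)

Step 2 incorrectly 'distributes' the square root over addition. The square root function does not distribute: sqrt(a + b) ≠ sqrt(a) + sqrt(b). In fact, sqrt(5 + 5) = sqrt(10) ≈ 3.1623, while sqrt(5) + sqrt(5) ≈ 4.4721.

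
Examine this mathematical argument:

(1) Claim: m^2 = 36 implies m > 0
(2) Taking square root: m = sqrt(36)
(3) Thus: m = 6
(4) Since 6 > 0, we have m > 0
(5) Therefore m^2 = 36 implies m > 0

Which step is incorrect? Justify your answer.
Step 2: Taking square root: m = sqrt(36)

Step 2 takes the square root and assumes the positive root only. The equation m^2 = 36 actually has two solutions: m = 6 and m = -6. The proof silently assumes m > 0 without justification, then uses this assumption to conclude m > 0, which is circular. The counterexample m = -6 shows the claim is false.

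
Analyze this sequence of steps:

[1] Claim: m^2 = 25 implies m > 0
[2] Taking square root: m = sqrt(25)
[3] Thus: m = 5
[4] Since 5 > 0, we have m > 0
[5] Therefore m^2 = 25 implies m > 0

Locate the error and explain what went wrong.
Step 2: Taking square root: m = sqrt(25)

Step 2 takes the square root and assumes the positive root only. The equation m^2 = 25 actually has two solutions: m = 5 and m = -5. The proof silently assumes m > 0 without justification, then uses this assumption to conclude m > 0, which is circular. The counterexample m = -5 shows the claim is false.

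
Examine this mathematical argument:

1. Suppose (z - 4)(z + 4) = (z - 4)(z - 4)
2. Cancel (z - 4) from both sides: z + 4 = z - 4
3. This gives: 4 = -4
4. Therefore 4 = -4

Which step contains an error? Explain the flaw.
Step 2: Cancel (z - 4) from both sides: z + 4 = z - 4

Step 2 cancels (z - 4) from both sides. This is only valid if (z - 4) ≠ 0, i.e., z ≠ 4. When z = 4, both sides equal zero regardless of the other factors. The correct approach requires considering z = 4 as a separate case.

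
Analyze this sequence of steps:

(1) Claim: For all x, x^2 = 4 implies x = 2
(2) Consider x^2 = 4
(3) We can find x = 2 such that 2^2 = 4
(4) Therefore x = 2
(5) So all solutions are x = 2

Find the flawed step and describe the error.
Step 4: Therefore x = 2

Step 4 incorrectly concludes that x = 2 is the only solution. The proof shows that x = 2 is A solution (existence), but does not show it is the ONLY solution (uniqueness). In fact, x = -2 is also a solution since (-2)^2 = 4. Finding one solution doesn't prove there are no others.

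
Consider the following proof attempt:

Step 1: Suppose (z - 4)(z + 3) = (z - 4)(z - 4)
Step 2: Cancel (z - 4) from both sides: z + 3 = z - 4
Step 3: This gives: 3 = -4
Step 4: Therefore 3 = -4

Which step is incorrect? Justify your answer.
Step 2: Cancel (z - 4) from both sides: z + 3 = z - 4

Step 2 cancels (z - 4) from both sides. This is only valid if (z - 4) ≠ 0, i.e., z ≠ 4. When z = 4, both sides equal zero regardless of the other factors. The correct approach requires considering z = 4 as a separate case.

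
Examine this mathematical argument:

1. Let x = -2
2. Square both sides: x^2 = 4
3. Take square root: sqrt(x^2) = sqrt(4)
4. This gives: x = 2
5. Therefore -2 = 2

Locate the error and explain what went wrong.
Step 4: This gives: x = 2

Step 4 incorrectly states that sqrt(x^2) = x. The correct identity is sqrt(x^2) = |x|. Since x = -2 < 0, we have sqrt(x^2) = |-2| = 2, not x = -2.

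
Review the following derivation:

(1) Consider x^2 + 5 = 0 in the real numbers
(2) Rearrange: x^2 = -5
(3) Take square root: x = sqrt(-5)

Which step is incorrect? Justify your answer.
Step 3: Take square root: x = sqrt(-5)

Step 3 takes the square root of -5, which is negative. In the real number system, the square root of a negative number is undefined. The equation x^2 + 5 = 0 has no real solutions. Square roots of negative numbers only exist in the complex numbers.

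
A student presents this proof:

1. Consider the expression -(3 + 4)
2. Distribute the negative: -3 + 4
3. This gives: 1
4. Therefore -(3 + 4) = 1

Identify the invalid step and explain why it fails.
Step 2: Distribute the negative: -3 + 4

Step 2 incorrectly distributes the negative sign. The correct distribution is -(3 + 4) = -3 - 4 = -7. The negative must be applied to both terms, not just the first. The error treats -(3 + 4) as -3 + 4, which equals 1 instead of -7.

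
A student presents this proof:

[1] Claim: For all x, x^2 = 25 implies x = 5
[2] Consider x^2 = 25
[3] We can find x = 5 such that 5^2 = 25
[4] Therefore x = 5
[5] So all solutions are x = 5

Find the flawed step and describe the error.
Step 4: Therefore x = 5

Step 4 incorrectly concludes that x = 5 is the only solution. The proof shows that x = 5 is A solution (existence), but does not show it is the ONLY solution (uniqueness). In fact, x = -5 is also a solution since (-5)^2 = 25. Finding one solution doesn't prove there are no others.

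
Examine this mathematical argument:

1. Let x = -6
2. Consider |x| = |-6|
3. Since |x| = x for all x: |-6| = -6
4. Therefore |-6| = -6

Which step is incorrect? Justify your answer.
Step 3: Since |x| = x for all x: |-6| = -6

Step 3 incorrectly states that |x| = x for all x. The correct definition is |x| = x when x >= 0, and |x| = -x when x < 0. Since -6 < 0, we have |-6| = -(-6) = 6, not -6.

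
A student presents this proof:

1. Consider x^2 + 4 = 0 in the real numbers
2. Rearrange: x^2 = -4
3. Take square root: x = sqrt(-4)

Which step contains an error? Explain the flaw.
Step 3: Take square root: x = sqrt(-4)

Step 3 takes the square root of -4, which is negative. In the real number system, the square root of a negative number is undefined. The equation x^2 + 4 = 0 has no real solutions. Square roots of negative numbers only exist in the complex numbers.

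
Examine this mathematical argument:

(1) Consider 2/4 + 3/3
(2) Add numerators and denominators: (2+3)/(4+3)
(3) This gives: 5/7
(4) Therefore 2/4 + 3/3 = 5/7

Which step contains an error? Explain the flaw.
Step 2: Add numerators and denominators: (2+3)/(4+3)

Step 2 incorrectly adds fractions by separately adding numerators and denominators. This is wrong. The correct method requires a common denominator: 2/4 + 3/3 = (2×3 + 3×4)/(4×3) = 18/12 = 3/2. The method used gives 5/7, which is different.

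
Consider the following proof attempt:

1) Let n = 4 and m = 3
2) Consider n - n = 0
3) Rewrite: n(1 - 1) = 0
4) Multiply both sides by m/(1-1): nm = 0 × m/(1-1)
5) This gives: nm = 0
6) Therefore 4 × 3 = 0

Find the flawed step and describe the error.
Step 4: Multiply both sides by m/(1-1): nm = 0 × m/(1-1)

Step 4 multiplies both sides by m/(1-1). However, 1-1 = 0, so this is multiplication by m/0, which is undefined. We cannot multiply by an undefined expression.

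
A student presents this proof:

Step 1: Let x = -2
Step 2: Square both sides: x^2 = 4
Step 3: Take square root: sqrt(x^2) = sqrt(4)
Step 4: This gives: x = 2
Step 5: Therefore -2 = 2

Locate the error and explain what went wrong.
Step 4: This gives: x = 2

Step 4 incorrectly states that sqrt(x^2) = x. The correct identity is sqrt(x^2) = |x|. Since x = -2 < 0, we have sqrt(x^2) = |-2| = 2, not x = -2.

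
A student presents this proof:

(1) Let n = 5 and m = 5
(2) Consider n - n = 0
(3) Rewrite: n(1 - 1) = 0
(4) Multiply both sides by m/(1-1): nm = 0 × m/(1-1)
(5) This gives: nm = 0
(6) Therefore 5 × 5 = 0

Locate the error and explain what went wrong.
Step 4: Multiply both sides by m/(1-1): nm = 0 × m/(1-1)

Step 4 multiplies both sides by m/(1-1). However, 1-1 = 0, so this is multiplication by m/0, which is undefined. We cannot multiply by an undefined expression.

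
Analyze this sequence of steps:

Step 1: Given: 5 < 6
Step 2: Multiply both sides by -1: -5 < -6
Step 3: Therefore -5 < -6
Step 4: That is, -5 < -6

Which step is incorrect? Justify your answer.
Step 2: Multiply both sides by -1: -5 < -6

Step 2 multiplies both sides by -1 but fails to reverse the inequality sign. When multiplying (or dividing) an inequality by a negative number, the direction must be reversed. Since 5 < 6, we should get -5 > -6, i.e., -5 > -6.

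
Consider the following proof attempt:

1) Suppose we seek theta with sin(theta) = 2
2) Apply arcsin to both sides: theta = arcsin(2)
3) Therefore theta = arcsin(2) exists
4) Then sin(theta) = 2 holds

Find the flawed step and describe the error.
Step 2: Apply arcsin to both sides: theta = arcsin(2)

Step 2 applies arcsin to 2. However, arcsin(x) is only defined for x in [-1, 1] because sin(theta) can only produce values in that range. Since |2| > 1, arcsin(2) is undefined. There is no angle whose sine equals 2.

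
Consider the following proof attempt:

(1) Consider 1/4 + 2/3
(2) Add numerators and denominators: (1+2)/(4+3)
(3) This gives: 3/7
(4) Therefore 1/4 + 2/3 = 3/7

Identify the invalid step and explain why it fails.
Step 2: Add numerators and denominators: (1+2)/(4+3)

Step 2 incorrectly adds fractions by separately adding numerators and denominators. This is wrong. The correct method requires a common denominator: 1/4 + 2/3 = (1×3 + 2×4)/(4×3) = 11/12 = 11/12. The method used gives 3/7, which is different.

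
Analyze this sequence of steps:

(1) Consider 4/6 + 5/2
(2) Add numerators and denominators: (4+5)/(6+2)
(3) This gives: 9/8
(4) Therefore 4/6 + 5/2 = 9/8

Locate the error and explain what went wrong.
Step 2: Add numerators and denominators: (4+5)/(6+2)

Step 2 incorrectly adds fractions by separately adding numerators and denominators. This is wrong. The correct method requires a common denominator: 4/6 + 5/2 = (4×2 + 5×6)/(6×2) = 38/12 = 19/6. The method used gives 9/8, which is different.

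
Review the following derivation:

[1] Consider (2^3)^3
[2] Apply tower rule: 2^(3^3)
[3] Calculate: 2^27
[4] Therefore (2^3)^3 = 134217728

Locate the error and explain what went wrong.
Step 2: Apply tower rule: 2^(3^3)

Step 2 incorrectly states that (a^b)^c = a^(b^c). The correct rule is (a^b)^c = a^(b×c). The actual value is (2^3)^3 = 2^9 = 512, not 2^27 = 134217728.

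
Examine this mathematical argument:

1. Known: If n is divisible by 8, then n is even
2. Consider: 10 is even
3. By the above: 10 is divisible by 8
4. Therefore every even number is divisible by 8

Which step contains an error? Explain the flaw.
Step 3: By the above: 10 is divisible by 8

Step 3 commits the fallacy of affirming the consequent. The known fact 'divisible by 8 → even' does NOT imply 'even → divisible by 8'. That would be the converse, which is false. For example, 10 is even but 10 ÷ 8 = 1.25, which is not an integer.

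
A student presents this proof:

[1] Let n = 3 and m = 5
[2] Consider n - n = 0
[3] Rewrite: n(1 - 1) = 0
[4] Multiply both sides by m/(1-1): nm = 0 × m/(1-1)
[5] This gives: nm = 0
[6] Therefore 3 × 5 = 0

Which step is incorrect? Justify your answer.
Step 4: Multiply both sides by m/(1-1): nm = 0 × m/(1-1)

Step 4 multiplies both sides by m/(1-1). However, 1-1 = 0, so this is multiplication by m/0, which is undefined. We cannot multiply by an undefined expression.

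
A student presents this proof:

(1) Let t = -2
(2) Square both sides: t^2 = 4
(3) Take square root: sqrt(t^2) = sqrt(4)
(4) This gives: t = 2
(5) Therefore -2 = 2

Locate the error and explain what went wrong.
Step 4: This gives: t = 2

Step 4 incorrectly states that sqrt(t^2) = t. The correct identity is sqrt(t^2) = |t|. Since t = -2 < 0, we have sqrt(t^2) = |-2| = 2, not t = -2.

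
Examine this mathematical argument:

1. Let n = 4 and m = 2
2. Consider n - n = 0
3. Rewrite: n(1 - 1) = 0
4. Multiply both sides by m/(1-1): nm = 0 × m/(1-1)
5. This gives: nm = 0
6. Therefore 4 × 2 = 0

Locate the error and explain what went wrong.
Step 4: Multiply both sides by m/(1-1): nm = 0 × m/(1-1)

Step 4 multiplies both sides by m/(1-1). However, 1-1 = 0, so this is multiplication by m/0, which is undefined. We cannot multiply by an undefined expression.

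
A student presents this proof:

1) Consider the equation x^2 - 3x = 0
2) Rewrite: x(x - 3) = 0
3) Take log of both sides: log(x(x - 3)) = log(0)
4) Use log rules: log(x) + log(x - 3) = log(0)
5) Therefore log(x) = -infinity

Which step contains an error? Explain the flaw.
Step 3: Take log of both sides: log(x(x - 3)) = log(0)

Step 3 takes the logarithm of both sides, resulting in log(0) on the right side. The logarithm is only defined for positive numbers; log(0) is undefined (approaches negative infinity). This operation is invalid.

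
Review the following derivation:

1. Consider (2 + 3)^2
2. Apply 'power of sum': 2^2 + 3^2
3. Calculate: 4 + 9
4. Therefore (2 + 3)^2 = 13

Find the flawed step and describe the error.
Step 2: Apply 'power of sum': 2^2 + 3^2

Step 2 incorrectly applies a non-existent rule '(a+b)^n = a^n + b^n'. This is false in general. The correct expansion uses the binomial theorem. The actual value is (2 + 3)^2 = 5^2 = 25, not 13.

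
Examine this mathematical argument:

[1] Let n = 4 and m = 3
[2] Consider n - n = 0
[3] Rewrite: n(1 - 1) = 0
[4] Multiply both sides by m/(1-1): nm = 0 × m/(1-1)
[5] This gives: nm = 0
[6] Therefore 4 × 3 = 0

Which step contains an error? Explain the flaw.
Step 4: Multiply both sides by m/(1-1): nm = 0 × m/(1-1)

Step 4 multiplies both sides by m/(1-1). However, 1-1 = 0, so this is multiplication by m/0, which is undefined. We cannot multiply by an undefined expression.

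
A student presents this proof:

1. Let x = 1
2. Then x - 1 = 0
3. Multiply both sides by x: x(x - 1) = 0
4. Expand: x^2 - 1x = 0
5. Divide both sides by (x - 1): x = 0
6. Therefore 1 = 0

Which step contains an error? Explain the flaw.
Step 5: Divide both sides by (x - 1): x = 0

Step 5 divides both sides by (x - 1). However, since x = 1, we have (x - 1) = 0. Division by zero is undefined, making this step invalid.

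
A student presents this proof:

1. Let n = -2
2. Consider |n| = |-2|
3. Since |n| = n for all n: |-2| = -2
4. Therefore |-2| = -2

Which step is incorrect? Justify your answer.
Step 3: Since |n| = n for all n: |-2| = -2

Step 3 incorrectly states that |n| = n for all n. The correct definition is |n| = n when n >= 0, and |n| = -n when n < 0. Since -2 < 0, we have |-2| = -(-2) = 2, not -2.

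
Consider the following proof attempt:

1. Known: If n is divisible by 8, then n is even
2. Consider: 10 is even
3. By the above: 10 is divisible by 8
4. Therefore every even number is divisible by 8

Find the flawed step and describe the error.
Step 3: By the above: 10 is divisible by 8

Step 3 commits the fallacy of affirming the consequent. The known fact 'divisible by 8 → even' does NOT imply 'even → divisible by 8'. That would be the converse, which is false. For example, 10 is even but 10 ÷ 8 = 1.25, which is not an integer.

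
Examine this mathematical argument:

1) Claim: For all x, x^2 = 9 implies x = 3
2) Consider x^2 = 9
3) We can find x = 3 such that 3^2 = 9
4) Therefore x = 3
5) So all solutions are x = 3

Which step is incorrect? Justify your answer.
Step 4: Therefore x = 3

Step 4 incorrectly concludes that x = 3 is the only solution. The proof shows that x = 3 is A solution (existence), but does not show it is the ONLY solution (uniqueness). In fact, x = -3 is also a solution since (-3)^2 = 9. Finding one solution doesn't prove there are no others.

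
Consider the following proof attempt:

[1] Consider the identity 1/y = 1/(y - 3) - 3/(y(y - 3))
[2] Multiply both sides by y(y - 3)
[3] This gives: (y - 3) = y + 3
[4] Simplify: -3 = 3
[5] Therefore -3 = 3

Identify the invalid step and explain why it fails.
Step 3: This gives: (y - 3) = y + 3

Step 3 makes a sign error when clearing denominators. Multiplying -3/(y(y - 3)) by y(y - 3) gives -3, not +3. The correct result is (y - 3) = y - 3, which is trivially true, not (y - 3) = y + 3. (Step 1 is a valid identity: 1/(y - 3) - 3/(y(y - 3)) = (y - 3)/(y(y - 3)) = 1/y.)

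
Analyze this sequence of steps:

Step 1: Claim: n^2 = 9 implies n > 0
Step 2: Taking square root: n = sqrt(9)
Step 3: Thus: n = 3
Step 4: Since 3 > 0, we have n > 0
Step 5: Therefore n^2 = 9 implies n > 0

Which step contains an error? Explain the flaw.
Step 2: Taking square root: n = sqrt(9)

Step 2 takes the square root and assumes the positive root only. The equation n^2 = 9 actually has two solutions: n = 3 and n = -3. The proof silently assumes n > 0 without justification, then uses this assumption to conclude n > 0, which is circular. The counterexample n = -3 shows the claim is false.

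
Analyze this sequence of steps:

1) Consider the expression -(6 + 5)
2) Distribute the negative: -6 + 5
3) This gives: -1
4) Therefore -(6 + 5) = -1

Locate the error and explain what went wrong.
Step 2: Distribute the negative: -6 + 5

Step 2 incorrectly distributes the negative sign. The correct distribution is -(6 + 5) = -6 - 5 = -11. The negative must be applied to both terms, not just the first. The error treats -(6 + 5) as -6 + 5, which equals -1 instead of -11.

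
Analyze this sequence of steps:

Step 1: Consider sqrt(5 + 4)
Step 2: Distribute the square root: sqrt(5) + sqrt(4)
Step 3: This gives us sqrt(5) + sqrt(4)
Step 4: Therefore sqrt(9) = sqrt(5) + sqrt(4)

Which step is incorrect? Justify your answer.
Step 2: Distribute the square root: sqrt(5) + sqrt(4)

Step 2 incorrectly 'distributes' the square root over addition. The square root function does not distribute: sqrt(a + b) ≠ sqrt(a) + sqrt(b). In fact, sqrt(5 + 4) = sqrt(9) ≈ 3.0000, while sqrt(5) + sqrt(4) ≈ 4.2361.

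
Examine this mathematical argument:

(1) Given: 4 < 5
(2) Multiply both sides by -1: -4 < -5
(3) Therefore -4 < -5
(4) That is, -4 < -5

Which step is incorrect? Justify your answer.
Step 2: Multiply both sides by -1: -4 < -5

Step 2 multiplies both sides by -1 but fails to reverse the inequality sign. When multiplying (or dividing) an inequality by a negative number, the direction must be reversed. Since 4 < 5, we should get -4 > -5, i.e., -4 > -5.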